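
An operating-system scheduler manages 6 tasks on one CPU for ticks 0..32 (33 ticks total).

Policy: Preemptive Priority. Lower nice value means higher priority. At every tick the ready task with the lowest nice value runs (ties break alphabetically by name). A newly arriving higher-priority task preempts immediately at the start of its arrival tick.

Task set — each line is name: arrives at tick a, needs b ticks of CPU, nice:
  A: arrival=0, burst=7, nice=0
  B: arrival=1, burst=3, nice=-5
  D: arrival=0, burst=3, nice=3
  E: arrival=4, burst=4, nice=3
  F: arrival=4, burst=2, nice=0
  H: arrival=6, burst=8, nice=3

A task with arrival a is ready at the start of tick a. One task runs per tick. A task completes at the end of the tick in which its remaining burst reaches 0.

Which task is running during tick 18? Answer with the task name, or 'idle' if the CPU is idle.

t=0: ready={A,D} → run A
t=1: ready={A,B,D} → run B
t=2: ready={A,B,D} → run B
t=3: ready={A,B,D} → run B
t=4: ready={A,D,E,F} → run A
t=5: ready={A,D,E,F} → run A
t=6: ready={A,D,E,F,H} → run A
t=7: ready={A,D,E,F,H} → run A
t=8: ready={A,D,E,F,H} → run A
t=9: ready={A,D,E,F,H} → run A
t=10: ready={D,E,F,H} → run F
t=11: ready={D,E,F,H} → run F
t=12: ready={D,E,H} → run D
t=13: ready={D,E,H} → run D
t=14: ready={D,E,H} → run D
t=15: ready={E,H} → run E
t=16: ready={E,H} → run E
t=17: ready={E,H} → run E
t=18: ready={E,H} → run E
t=19: ready={H} → run H
t=20: ready={H} → run H
t=21: ready={H} → run H
t=22: ready={H} → run H
t=23: ready={H} → run H
t=24: ready={H} → run H
t=25: ready={H} → run H
t=26: ready={H} → run H
t=27: (idle)
t=28: (idle)
t=29: (idle)
t=30: (idle)
t=31: (idle)
t=32: (idle)

running at tick 18 = E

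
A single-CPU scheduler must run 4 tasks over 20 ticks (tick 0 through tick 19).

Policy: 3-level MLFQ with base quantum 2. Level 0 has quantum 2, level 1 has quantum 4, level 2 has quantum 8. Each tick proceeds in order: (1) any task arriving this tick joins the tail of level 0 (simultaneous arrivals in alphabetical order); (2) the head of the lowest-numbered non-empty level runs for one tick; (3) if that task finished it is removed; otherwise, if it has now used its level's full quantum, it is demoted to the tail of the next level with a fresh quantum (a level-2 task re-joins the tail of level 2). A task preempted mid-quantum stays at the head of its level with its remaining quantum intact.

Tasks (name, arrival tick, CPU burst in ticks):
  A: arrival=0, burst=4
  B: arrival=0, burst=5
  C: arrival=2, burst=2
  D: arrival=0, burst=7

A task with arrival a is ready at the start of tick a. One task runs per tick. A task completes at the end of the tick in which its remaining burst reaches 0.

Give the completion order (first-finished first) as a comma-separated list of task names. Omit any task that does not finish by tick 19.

completion order = C, A, B, D

t=0: L0/L1/L2 = ABD/-/- → run A
t=1: L0/L1/L2 = ABD/-/- → run A
t=2: L0/L1/L2 = BDC/A/- → run B
t=3: L0/L1/L2 = BDC/A/- → run B
t=4: L0/L1/L2 = DC/AB/- → run D
t=5: L0/L1/L2 = DC/AB/- → run D
t=6: L0/L1/L2 = C/ABD/- → run C
t=7: L0/L1/L2 = C/ABD/- → run C
t=8: L0/L1/L2 = -/ABD/- → run A
t=9: L0/L1/L2 = -/ABD/- → run A
t=10: L0/L1/L2 = -/BD/- → run B
t=11: L0/L1/L2 = -/BD/- → run B
t=12: L0/L1/L2 = -/BD/- → run B
t=13: L0/L1/L2 = -/D/- → run D
t=14: L0/L1/L2 = -/D/- → run D
t=15: L0/L1/L2 = -/D/- → run D
t=16: L0/L1/L2 = -/D/- → run D
t=17: L0/L1/L2 = -/-/D → run D
t=18: (idle)
t=19: (idle)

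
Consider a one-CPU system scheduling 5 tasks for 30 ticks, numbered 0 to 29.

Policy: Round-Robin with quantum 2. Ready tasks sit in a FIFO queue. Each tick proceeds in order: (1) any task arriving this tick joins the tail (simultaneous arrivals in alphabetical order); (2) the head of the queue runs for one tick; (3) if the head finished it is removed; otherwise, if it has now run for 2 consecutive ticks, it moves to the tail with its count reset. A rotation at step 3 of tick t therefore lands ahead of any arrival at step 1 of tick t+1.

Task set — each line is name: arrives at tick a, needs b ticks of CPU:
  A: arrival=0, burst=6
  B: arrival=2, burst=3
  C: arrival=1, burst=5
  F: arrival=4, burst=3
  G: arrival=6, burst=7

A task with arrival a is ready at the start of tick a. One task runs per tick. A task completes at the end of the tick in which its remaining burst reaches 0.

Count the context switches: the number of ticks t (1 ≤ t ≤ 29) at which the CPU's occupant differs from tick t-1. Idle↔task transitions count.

context switches = 12

t=0: queue=[A] q_used=0 → run A
t=1: queue=[A,C] q_used=1 → run A
t=2: queue=[C,A,B] q_used=0 → run C
t=3: queue=[C,A,B] q_used=1 → run C
t=4: queue=[A,B,C,F] q_used=0 → run A
t=5: queue=[A,B,C,F] q_used=1 → run A
t=6: queue=[B,C,F,A,G] q_used=0 → run B
t=7: queue=[B,C,F,A,G] q_used=1 → run B
t=8: queue=[C,F,A,G,B] q_used=0 → run C
t=9: queue=[C,F,A,G,B] q_used=1 → run C
t=10: queue=[F,A,G,B,C] q_used=0 → run F
t=11: queue=[F,A,G,B,C] q_used=1 → run F
t=12: queue=[A,G,B,C,F] q_used=0 → run A
t=13: queue=[A,G,B,C,F] q_used=1 → run A
t=14: queue=[G,B,C,F] q_used=0 → run G
t=15: queue=[G,B,C,F] q_used=1 → run G
t=16: queue=[B,C,F,G] q_used=0 → run B
t=17: queue=[C,F,G] q_used=0 → run C
t=18: queue=[F,G] q_used=0 → run F
t=19: queue=[G] q_used=0 → run G
t=20: queue=[G] q_used=1 → run G
t=21: queue=[G] q_used=0 → run G
t=22: queue=[G] q_used=1 → run G
t=23: queue=[G] q_used=0 → run G
t=24: (idle)
t=25: (idle)
t=26: (idle)
t=27: (idle)
t=28: (idle)
t=29: (idle)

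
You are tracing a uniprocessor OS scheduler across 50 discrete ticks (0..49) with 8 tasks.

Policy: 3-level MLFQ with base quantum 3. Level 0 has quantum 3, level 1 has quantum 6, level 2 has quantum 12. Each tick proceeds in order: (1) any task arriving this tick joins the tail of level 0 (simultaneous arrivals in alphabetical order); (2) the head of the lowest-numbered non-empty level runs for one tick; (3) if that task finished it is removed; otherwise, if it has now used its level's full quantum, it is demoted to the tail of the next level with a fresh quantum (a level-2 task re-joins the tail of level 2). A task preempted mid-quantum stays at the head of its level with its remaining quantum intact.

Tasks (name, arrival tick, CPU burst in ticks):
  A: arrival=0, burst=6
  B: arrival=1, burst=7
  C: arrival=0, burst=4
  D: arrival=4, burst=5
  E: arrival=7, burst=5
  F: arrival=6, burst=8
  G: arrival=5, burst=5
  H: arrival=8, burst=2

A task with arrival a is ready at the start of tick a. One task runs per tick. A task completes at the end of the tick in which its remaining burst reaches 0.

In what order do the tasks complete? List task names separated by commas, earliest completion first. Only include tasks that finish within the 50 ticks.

t=0: L0/L1/L2 = AC/-/- → run A
t=1: L0/L1/L2 = ACB/-/- → run A
t=2: L0/L1/L2 = ACB/-/- → run A
t=3: L0/L1/L2 = CB/A/- → run C
t=4: L0/L1/L2 = CBD/A/- → run C
t=5: L0/L1/L2 = CBDG/A/- → run C
t=6: L0/L1/L2 = BDGF/AC/- → run B
t=7: L0/L1/L2 = BDGFE/AC/- → run B
t=8: L0/L1/L2 = BDGFEH/AC/- → run B
t=9: L0/L1/L2 = DGFEH/ACB/- → run D
t=10: L0/L1/L2 = DGFEH/ACB/- → run D
t=11: L0/L1/L2 = DGFEH/ACB/- → run D
t=12: L0/L1/L2 = GFEH/ACBD/- → run G
t=13: L0/L1/L2 = GFEH/ACBD/- → run G
t=14: L0/L1/L2 = GFEH/ACBD/- → run G
t=15: L0/L1/L2 = FEH/ACBDG/- → run F
t=16: L0/L1/L2 = FEH/ACBDG/- → run F
t=17: L0/L1/L2 = FEH/ACBDG/- → run F
t=18: L0/L1/L2 = EH/ACBDGF/- → run E
t=19: L0/L1/L2 = EH/ACBDGF/- → run E
t=20: L0/L1/L2 = EH/ACBDGF/- → run E
t=21: L0/L1/L2 = H/ACBDGFE/- → run H
t=22: L0/L1/L2 = H/ACBDGFE/- → run H
t=23: L0/L1/L2 = -/ACBDGFE/- → run A
t=24: L0/L1/L2 = -/ACBDGFE/- → run A
t=25: L0/L1/L2 = -/ACBDGFE/- → run A
t=26: L0/L1/L2 = -/CBDGFE/- → run C
t=27: L0/L1/L2 = -/BDGFE/- → run B
t=28: L0/L1/L2 = -/BDGFE/- → run B
t=29: L0/L1/L2 = -/BDGFE/- → run B
t=30: L0/L1/L2 = -/BDGFE/- → run B
t=31: L0/L1/L2 = -/DGFE/- → run D
t=32: L0/L1/L2 = -/DGFE/- → run D
t=33: L0/L1/L2 = -/GFE/- → run G
t=34: L0/L1/L2 = -/GFE/- → run G
t=35: L0/L1/L2 = -/FE/- → run F
t=36: L0/L1/L2 = -/FE/- → run F
t=37: L0/L1/L2 = -/FE/- → run F
t=38: L0/L1/L2 = -/FE/- → run F
t=39: L0/L1/L2 = -/FE/- → run F
t=40: L0/L1/L2 = -/E/- → run E
t=41: L0/L1/L2 = -/E/- → run E
t=42: (idle)
t=43: (idle)
t=44: (idle)
t=45: (idle)
t=46: (idle)
t=47: (idle)
t=48: (idle)
t=49: (idle)

completion order = H, A, C, B, D, G, F, E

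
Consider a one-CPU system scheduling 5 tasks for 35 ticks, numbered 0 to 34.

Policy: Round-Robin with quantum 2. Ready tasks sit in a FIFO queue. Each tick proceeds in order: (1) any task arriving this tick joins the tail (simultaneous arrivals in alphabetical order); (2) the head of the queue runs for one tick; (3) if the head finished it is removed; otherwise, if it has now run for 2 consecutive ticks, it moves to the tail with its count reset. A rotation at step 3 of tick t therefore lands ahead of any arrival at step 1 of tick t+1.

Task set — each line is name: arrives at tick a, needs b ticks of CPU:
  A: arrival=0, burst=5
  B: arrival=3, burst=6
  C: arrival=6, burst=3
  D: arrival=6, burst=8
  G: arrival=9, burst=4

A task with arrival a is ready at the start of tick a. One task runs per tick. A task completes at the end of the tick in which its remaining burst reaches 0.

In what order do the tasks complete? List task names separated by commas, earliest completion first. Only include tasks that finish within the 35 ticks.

completion order = A, B, C, G, D

t=0: queue=[A] q_used=0 → run A
t=1: queue=[A] q_used=1 → run A
t=2: queue=[A] q_used=0 → run A
t=3: queue=[A,B] q_used=1 → run A
t=4: queue=[B,A] q_used=0 → run B
t=5: queue=[B,A] q_used=1 → run B
t=6: queue=[A,B,C,D] q_used=0 → run A
t=7: queue=[B,C,D] q_used=0 → run B
t=8: queue=[B,C,D] q_used=1 → run B
t=9: queue=[C,D,B,G] q_used=0 → run C
t=10: queue=[C,D,B,G] q_used=1 → run C
t=11: queue=[D,B,G,C] q_used=0 → run D
t=12: queue=[D,B,G,C] q_used=1 → run D
t=13: queue=[B,G,C,D] q_used=0 → run B
t=14: queue=[B,G,C,D] q_used=1 → run B
t=15: queue=[G,C,D] q_used=0 → run G
t=16: queue=[G,C,D] q_used=1 → run G
t=17: queue=[C,D,G] q_used=0 → run C
t=18: queue=[D,G] q_used=0 → run D
t=19: queue=[D,G] q_used=1 → run D
t=20: queue=[G,D] q_used=0 → run G
t=21: queue=[G,D] q_used=1 → run G
t=22: queue=[D] q_used=0 → run D
t=23: queue=[D] q_used=1 → run D
t=24: queue=[D] q_used=0 → run D
t=25: queue=[D] q_used=1 → run D
t=26: (idle)
t=27: (idle)
t=28: (idle)
t=29: (idle)
t=30: (idle)
t=31: (idle)
t=32: (idle)
t=33: (idle)
t=34: (idle)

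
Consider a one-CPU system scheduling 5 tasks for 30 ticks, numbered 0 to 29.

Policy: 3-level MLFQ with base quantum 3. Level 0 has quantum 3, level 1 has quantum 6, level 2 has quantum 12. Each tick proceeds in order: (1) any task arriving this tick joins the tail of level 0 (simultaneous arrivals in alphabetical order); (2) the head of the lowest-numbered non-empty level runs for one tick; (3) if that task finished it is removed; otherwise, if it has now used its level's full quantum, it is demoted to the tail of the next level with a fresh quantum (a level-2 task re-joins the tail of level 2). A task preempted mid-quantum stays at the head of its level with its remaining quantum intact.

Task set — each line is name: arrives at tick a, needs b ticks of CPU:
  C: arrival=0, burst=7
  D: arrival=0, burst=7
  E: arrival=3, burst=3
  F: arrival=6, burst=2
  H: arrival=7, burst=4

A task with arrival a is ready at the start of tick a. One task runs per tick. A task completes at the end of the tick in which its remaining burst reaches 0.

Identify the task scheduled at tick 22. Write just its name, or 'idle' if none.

t=0: L0/L1/L2 = CD/-/- → run C
t=1: L0/L1/L2 = CD/-/- → run C
t=2: L0/L1/L2 = CD/-/- → run C
t=3: L0/L1/L2 = DE/C/- → run D
t=4: L0/L1/L2 = DE/C/- → run D
t=5: L0/L1/L2 = DE/C/- → run D
t=6: L0/L1/L2 = EF/CD/- → run E
t=7: L0/L1/L2 = EFH/CD/- → run E
t=8: L0/L1/L2 = EFH/CD/- → run E
t=9: L0/L1/L2 = FH/CD/- → run F
t=10: L0/L1/L2 = FH/CD/- → run F
t=11: L0/L1/L2 = H/CD/- → run H
t=12: L0/L1/L2 = H/CD/- → run H
t=13: L0/L1/L2 = H/CD/- → run H
t=14: L0/L1/L2 = -/CDH/- → run C
t=15: L0/L1/L2 = -/CDH/- → run C
t=16: L0/L1/L2 = -/CDH/- → run C
t=17: L0/L1/L2 = -/CDH/- → run C
t=18: L0/L1/L2 = -/DH/- → run D
t=19: L0/L1/L2 = -/DH/- → run D
t=20: L0/L1/L2 = -/DH/- → run D
t=21: L0/L1/L2 = -/DH/- → run D
t=22: L0/L1/L2 = -/H/- → run H
t=23: (idle)
t=24: (idle)
t=25: (idle)
t=26: (idle)
t=27: (idle)
t=28: (idle)
t=29: (idle)

running at tick 22 = H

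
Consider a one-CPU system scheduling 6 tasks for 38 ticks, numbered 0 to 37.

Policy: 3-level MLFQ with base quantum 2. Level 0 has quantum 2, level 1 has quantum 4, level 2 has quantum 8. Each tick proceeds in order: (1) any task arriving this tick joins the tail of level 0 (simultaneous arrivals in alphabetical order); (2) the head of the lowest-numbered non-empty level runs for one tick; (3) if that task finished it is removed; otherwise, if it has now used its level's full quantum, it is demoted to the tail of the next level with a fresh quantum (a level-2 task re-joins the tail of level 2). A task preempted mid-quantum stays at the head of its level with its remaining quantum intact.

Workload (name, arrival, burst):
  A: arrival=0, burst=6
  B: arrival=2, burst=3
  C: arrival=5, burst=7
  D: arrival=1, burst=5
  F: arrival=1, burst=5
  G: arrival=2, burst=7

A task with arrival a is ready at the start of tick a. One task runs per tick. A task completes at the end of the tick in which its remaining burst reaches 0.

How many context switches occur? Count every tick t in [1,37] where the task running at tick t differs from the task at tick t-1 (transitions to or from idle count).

context switches = 14

t=0: L0/L1/L2 = A/-/- → run A
t=1: L0/L1/L2 = ADF/-/- → run A
t=2: L0/L1/L2 = DFBG/A/- → run D
t=3: L0/L1/L2 = DFBG/A/- → run D
t=4: L0/L1/L2 = FBG/AD/- → run F
t=5: L0/L1/L2 = FBGC/AD/- → run F
t=6: L0/L1/L2 = BGC/ADF/- → run B
t=7: L0/L1/L2 = BGC/ADF/- → run B
t=8: L0/L1/L2 = GC/ADFB/- → run G
t=9: L0/L1/L2 = GC/ADFB/- → run G
t=10: L0/L1/L2 = C/ADFBG/- → run C
t=11: L0/L1/L2 = C/ADFBG/- → run C
t=12: L0/L1/L2 = -/ADFBGC/- → run A
t=13: L0/L1/L2 = -/ADFBGC/- → run A
t=14: L0/L1/L2 = -/ADFBGC/- → run A
t=15: L0/L1/L2 = -/ADFBGC/- → run A
t=16: L0/L1/L2 = -/DFBGC/- → run D
t=17: L0/L1/L2 = -/DFBGC/- → run D
t=18: L0/L1/L2 = -/DFBGC/- → run D
t=19: L0/L1/L2 = -/FBGC/- → run F
t=20: L0/L1/L2 = -/FBGC/- → run F
t=21: L0/L1/L2 = -/FBGC/- → run F
t=22: L0/L1/L2 = -/BGC/- → run B
t=23: L0/L1/L2 = -/GC/- → run G
t=24: L0/L1/L2 = -/GC/- → run G
t=25: L0/L1/L2 = -/GC/- → run G
t=26: L0/L1/L2 = -/GC/- → run G
t=27: L0/L1/L2 = -/C/G → run C
t=28: L0/L1/L2 = -/C/G → run C
t=29: L0/L1/L2 = -/C/G → run C
t=30: L0/L1/L2 = -/C/G → run C
t=31: L0/L1/L2 = -/-/GC → run G
t=32: L0/L1/L2 = -/-/C → run C
t=33: (idle)
t=34: (idle)
t=35: (idle)
t=36: (idle)
t=37: (idle)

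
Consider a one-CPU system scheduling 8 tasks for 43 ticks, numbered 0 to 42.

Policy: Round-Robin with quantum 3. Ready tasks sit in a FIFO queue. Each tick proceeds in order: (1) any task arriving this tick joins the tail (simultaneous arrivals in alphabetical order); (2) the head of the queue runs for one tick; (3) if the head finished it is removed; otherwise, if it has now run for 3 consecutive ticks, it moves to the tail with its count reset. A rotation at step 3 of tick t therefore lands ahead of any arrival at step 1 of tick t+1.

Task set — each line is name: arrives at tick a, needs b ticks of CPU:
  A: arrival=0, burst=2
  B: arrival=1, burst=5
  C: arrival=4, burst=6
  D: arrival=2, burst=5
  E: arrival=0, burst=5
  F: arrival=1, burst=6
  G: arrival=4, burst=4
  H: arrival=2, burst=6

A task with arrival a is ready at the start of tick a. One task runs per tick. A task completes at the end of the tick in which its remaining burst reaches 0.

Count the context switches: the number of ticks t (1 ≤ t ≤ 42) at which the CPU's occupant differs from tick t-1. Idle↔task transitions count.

t=0: queue=[A,E] q_used=0 → run A
t=1: queue=[A,E,B,F] q_used=1 → run A
t=2: queue=[E,B,F,D,H] q_used=0 → run E
t=3: queue=[E,B,F,D,H] q_used=1 → run E
t=4: queue=[E,B,F,D,H,C,G] q_used=2 → run E
t=5: queue=[B,F,D,H,C,G,E] q_used=0 → run B
t=6: queue=[B,F,D,H,C,G,E] q_used=1 → run B
t=7: queue=[B,F,D,H,C,G,E] q_used=2 → run B
t=8: queue=[F,D,H,C,G,E,B] q_used=0 → run F
t=9: queue=[F,D,H,C,G,E,B] q_used=1 → run F
t=10: queue=[F,D,H,C,G,E,B] q_used=2 → run F
t=11: queue=[D,H,C,G,E,B,F] q_used=0 → run D
t=12: queue=[D,H,C,G,E,B,F] q_used=1 → run D
t=13: queue=[D,H,C,G,E,B,F] q_used=2 → run D
t=14: queue=[H,C,G,E,B,F,D] q_used=0 → run H
t=15: queue=[H,C,G,E,B,F,D] q_used=1 → run H
t=16: queue=[H,C,G,E,B,F,D] q_used=2 → run H
t=17: queue=[C,G,E,B,F,D,H] q_used=0 → run C
t=18: queue=[C,G,E,B,F,D,H] q_used=1 → run C
t=19: queue=[C,G,E,B,F,D,H] q_used=2 → run C
t=20: queue=[G,E,B,F,D,H,C] q_used=0 → run G
t=21: queue=[G,E,B,F,D,H,C] q_used=1 → run G
t=22: queue=[G,E,B,F,D,H,C] q_used=2 → run G
t=23: queue=[E,B,F,D,H,C,G] q_used=0 → run E
t=24: queue=[E,B,F,D,H,C,G] q_used=1 → run E
t=25: queue=[B,F,D,H,C,G] q_used=0 → run B
t=26: queue=[B,F,D,H,C,G] q_used=1 → run B
t=27: queue=[F,D,H,C,G] q_used=0 → run F
t=28: queue=[F,D,H,C,G] q_used=1 → run F
t=29: queue=[F,D,H,C,G] q_used=2 → run F
t=30: queue=[D,H,C,G] q_used=0 → run D
t=31: queue=[D,H,C,G] q_used=1 → run D
t=32: queue=[H,C,G] q_used=0 → run H
t=33: queue=[H,C,G] q_used=1 → run H
t=34: queue=[H,C,G] q_used=2 → run H
t=35: queue=[C,G] q_used=0 → run C
t=36: queue=[C,G] q_used=1 → run C
t=37: queue=[C,G] q_used=2 → run C
t=38: queue=[G] q_used=0 → run G
t=39: (idle)
t=40: (idle)
t=41: (idle)
t=42: (idle)

context switches = 15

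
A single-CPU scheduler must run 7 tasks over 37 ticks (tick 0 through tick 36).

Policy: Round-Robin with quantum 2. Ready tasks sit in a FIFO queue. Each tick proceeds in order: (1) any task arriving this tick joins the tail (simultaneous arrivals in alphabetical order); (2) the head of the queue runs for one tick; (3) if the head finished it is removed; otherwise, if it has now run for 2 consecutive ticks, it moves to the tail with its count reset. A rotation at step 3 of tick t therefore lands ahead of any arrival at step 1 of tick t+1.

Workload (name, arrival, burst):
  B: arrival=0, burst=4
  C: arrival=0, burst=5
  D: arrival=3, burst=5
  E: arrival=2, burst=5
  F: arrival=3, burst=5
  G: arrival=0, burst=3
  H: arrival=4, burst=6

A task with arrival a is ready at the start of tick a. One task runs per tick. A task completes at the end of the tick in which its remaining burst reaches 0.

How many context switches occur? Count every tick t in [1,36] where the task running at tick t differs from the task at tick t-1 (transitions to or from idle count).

t=0: queue=[B,C,G] q_used=0 → run B
t=1: queue=[B,C,G] q_used=1 → run B
t=2: queue=[C,G,B,E] q_used=0 → run C
t=3: queue=[C,G,B,E,D,F] q_used=1 → run C
t=4: queue=[G,B,E,D,F,C,H] q_used=0 → run G
t=5: queue=[G,B,E,D,F,C,H] q_used=1 → run G
t=6: queue=[B,E,D,F,C,H,G] q_used=0 → run B
t=7: queue=[B,E,D,F,C,H,G] q_used=1 → run B
t=8: queue=[E,D,F,C,H,G] q_used=0 → run E
t=9: queue=[E,D,F,C,H,G] q_used=1 → run E
t=10: queue=[D,F,C,H,G,E] q_used=0 → run D
t=11: queue=[D,F,C,H,G,E] q_used=1 → run D
t=12: queue=[F,C,H,G,E,D] q_used=0 → run F
t=13: queue=[F,C,H,G,E,D] q_used=1 → run F
t=14: queue=[C,H,G,E,D,F] q_used=0 → run C
t=15: queue=[C,H,G,E,D,F] q_used=1 → run C
t=16: queue=[H,G,E,D,F,C] q_used=0 → run H
t=17: queue=[H,G,E,D,F,C] q_used=1 → run H
t=18: queue=[G,E,D,F,C,H] q_used=0 → run G
t=19: queue=[E,D,F,C,H] q_used=0 → run E
t=20: queue=[E,D,F,C,H] q_used=1 → run E
t=21: queue=[D,F,C,H,E] q_used=0 → run D
t=22: queue=[D,F,C,H,E] q_used=1 → run D
t=23: queue=[F,C,H,E,D] q_used=0 → run F
t=24: queue=[F,C,H,E,D] q_used=1 → run F
t=25: queue=[C,H,E,D,F] q_used=0 → run C
t=26: queue=[H,E,D,F] q_used=0 → run H
t=27: queue=[H,E,D,F] q_used=1 → run H
t=28: queue=[E,D,F,H] q_used=0 → run E
t=29: queue=[D,F,H] q_used=0 → run D
t=30: queue=[F,H] q_used=0 → run F
t=31: queue=[H] q_used=0 → run H
t=32: queue=[H] q_used=1 → run H
t=33: (idle)
t=34: (idle)
t=35: (idle)
t=36: (idle)

context switches = 19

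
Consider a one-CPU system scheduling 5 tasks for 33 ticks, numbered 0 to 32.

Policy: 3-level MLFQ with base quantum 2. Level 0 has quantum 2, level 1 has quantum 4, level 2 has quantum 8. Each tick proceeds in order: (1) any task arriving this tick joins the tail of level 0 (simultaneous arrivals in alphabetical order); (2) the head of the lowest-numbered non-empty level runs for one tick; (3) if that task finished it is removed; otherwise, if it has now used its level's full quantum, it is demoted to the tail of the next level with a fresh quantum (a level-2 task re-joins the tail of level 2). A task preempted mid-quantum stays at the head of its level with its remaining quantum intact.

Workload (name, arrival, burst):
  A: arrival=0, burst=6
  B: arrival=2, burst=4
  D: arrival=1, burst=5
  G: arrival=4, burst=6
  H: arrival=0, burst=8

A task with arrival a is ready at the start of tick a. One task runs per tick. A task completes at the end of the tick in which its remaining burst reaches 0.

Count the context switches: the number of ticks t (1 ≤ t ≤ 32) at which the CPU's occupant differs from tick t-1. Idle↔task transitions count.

t=0: L0/L1/L2 = AH/-/- → run A
t=1: L0/L1/L2 = AHD/-/- → run A
t=2: L0/L1/L2 = HDB/A/- → run H
t=3: L0/L1/L2 = HDB/A/- → run H
t=4: L0/L1/L2 = DBG/AH/- → run D
t=5: L0/L1/L2 = DBG/AH/- → run D
t=6: L0/L1/L2 = BG/AHD/- → run B
t=7: L0/L1/L2 = BG/AHD/- → run B
t=8: L0/L1/L2 = G/AHDB/- → run G
t=9: L0/L1/L2 = G/AHDB/- → run G
t=10: L0/L1/L2 = -/AHDBG/- → run A
t=11: L0/L1/L2 = -/AHDBG/- → run A
t=12: L0/L1/L2 = -/AHDBG/- → run A
t=13: L0/L1/L2 = -/AHDBG/- → run A
t=14: L0/L1/L2 = -/HDBG/- → run H
t=15: L0/L1/L2 = -/HDBG/- → run H
t=16: L0/L1/L2 = -/HDBG/- → run H
t=17: L0/L1/L2 = -/HDBG/- → run H
t=18: L0/L1/L2 = -/DBG/H → run D
t=19: L0/L1/L2 = -/DBG/H → run D
t=20: L0/L1/L2 = -/DBG/H → run D
t=21: L0/L1/L2 = -/BG/H → run B
t=22: L0/L1/L2 = -/BG/H → run B
t=23: L0/L1/L2 = -/G/H → run G
t=24: L0/L1/L2 = -/G/H → run G
t=25: L0/L1/L2 = -/G/H → run G
t=26: L0/L1/L2 = -/G/H → run G
t=27: L0/L1/L2 = -/-/H → run H
t=28: L0/L1/L2 = -/-/H → run H
t=29: (idle)
t=30: (idle)
t=31: (idle)
t=32: (idle)

context switches = 11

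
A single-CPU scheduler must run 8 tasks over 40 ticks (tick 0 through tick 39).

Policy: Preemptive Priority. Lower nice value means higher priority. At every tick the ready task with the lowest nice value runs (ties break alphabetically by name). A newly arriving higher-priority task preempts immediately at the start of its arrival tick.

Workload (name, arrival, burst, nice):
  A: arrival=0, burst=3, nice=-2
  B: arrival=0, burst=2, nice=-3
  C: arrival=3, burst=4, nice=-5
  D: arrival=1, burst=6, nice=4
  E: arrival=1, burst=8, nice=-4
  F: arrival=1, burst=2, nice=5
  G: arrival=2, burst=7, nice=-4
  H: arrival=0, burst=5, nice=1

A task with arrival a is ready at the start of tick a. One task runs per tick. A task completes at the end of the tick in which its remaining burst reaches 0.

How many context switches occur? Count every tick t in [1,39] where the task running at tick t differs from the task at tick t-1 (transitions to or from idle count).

context switches = 10

t=0: ready={A,B,H} → run B
t=1: ready={A,B,D,E,F,H} → run E
t=2: ready={A,B,D,E,F,G,H} → run E
t=3: ready={A,B,C,D,E,F,G,H} → run C
t=4: ready={A,B,C,D,E,F,G,H} → run C
t=5: ready={A,B,C,D,E,F,G,H} → run C
t=6: ready={A,B,C,D,E,F,G,H} → run C
t=7: ready={A,B,D,E,F,G,H} → run E
t=8: ready={A,B,D,E,F,G,H} → run E
t=9: ready={A,B,D,E,F,G,H} → run E
t=10: ready={A,B,D,E,F,G,H} → run E
t=11: ready={A,B,D,E,F,G,H} → run E
t=12: ready={A,B,D,E,F,G,H} → run E
t=13: ready={A,B,D,F,G,H} → run G
t=14: ready={A,B,D,F,G,H} → run G
t=15: ready={A,B,D,F,G,H} → run G
t=16: ready={A,B,D,F,G,H} → run G
t=17: ready={A,B,D,F,G,H} → run G
t=18: ready={A,B,D,F,G,H} → run G
t=19: ready={A,B,D,F,G,H} → run G
t=20: ready={A,B,D,F,H} → run B
t=21: ready={A,D,F,H} → run A
t=22: ready={A,D,F,H} → run A
t=23: ready={A,D,F,H} → run A
t=24: ready={D,F,H} → run H
t=25: ready={D,F,H} → run H
t=26: ready={D,F,H} → run H
t=27: ready={D,F,H} → run H
t=28: ready={D,F,H} → run H
t=29: ready={D,F} → run D
t=30: ready={D,F} → run D
t=31: ready={D,F} → run D
t=32: ready={D,F} → run D
t=33: ready={D,F} → run D
t=34: ready={D,F} → run D
t=35: ready={F} → run F
t=36: ready={F} → run F
t=37: (idle)
t=38: (idle)
t=39: (idle)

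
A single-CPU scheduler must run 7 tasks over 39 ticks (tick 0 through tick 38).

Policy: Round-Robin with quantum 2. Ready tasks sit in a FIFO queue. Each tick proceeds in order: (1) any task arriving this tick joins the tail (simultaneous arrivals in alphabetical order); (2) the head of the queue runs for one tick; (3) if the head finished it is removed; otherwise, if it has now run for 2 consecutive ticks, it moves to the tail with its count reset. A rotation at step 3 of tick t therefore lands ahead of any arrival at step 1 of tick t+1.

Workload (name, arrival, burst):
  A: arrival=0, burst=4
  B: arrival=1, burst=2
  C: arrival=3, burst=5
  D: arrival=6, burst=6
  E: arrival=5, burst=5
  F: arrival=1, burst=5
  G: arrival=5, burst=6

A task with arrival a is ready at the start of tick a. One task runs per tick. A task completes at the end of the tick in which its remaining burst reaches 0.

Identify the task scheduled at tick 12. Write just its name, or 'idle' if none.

t=0: queue=[A] q_used=0 → run A
t=1: queue=[A,B,F] q_used=1 → run A
t=2: queue=[B,F,A] q_used=0 → run B
t=3: queue=[B,F,A,C] q_used=1 → run B
t=4: queue=[F,A,C] q_used=0 → run F
t=5: queue=[F,A,C,E,G] q_used=1 → run F
t=6: queue=[A,C,E,G,F,D] q_used=0 → run A
t=7: queue=[A,C,E,G,F,D] q_used=1 → run A
t=8: queue=[C,E,G,F,D] q_used=0 → run C
t=9: queue=[C,E,G,F,D] q_used=1 → run C
t=10: queue=[E,G,F,D,C] q_used=0 → run E
t=11: queue=[E,G,F,D,C] q_used=1 → run E
t=12: queue=[G,F,D,C,E] q_used=0 → run G
t=13: queue=[G,F,D,C,E] q_used=1 → run G
t=14: queue=[F,D,C,E,G] q_used=0 → run F
t=15: queue=[F,D,C,E,G] q_used=1 → run F
t=16: queue=[D,C,E,G,F] q_used=0 → run D
t=17: queue=[D,C,E,G,F] q_used=1 → run D
t=18: queue=[C,E,G,F,D] q_used=0 → run C
t=19: queue=[C,E,G,F,D] q_used=1 → run C
t=20: queue=[E,G,F,D,C] q_used=0 → run E
t=21: queue=[E,G,F,D,C] q_used=1 → run E
t=22: queue=[G,F,D,C,E] q_used=0 → run G
t=23: queue=[G,F,D,C,E] q_used=1 → run G
t=24: queue=[F,D,C,E,G] q_used=0 → run F
t=25: queue=[D,C,E,G] q_used=0 → run D
t=26: queue=[D,C,E,G] q_used=1 → run D
t=27: queue=[C,E,G,D] q_used=0 → run C
t=28: queue=[E,G,D] q_used=0 → run E
t=29: queue=[G,D] q_used=0 → run G
t=30: queue=[G,D] q_used=1 → run G
t=31: queue=[D] q_used=0 → run D
t=32: queue=[D] q_used=1 → run D
t=33: (idle)
t=34: (idle)
t=35: (idle)
t=36: (idle)
t=37: (idle)
t=38: (idle)

running at tick 12 = G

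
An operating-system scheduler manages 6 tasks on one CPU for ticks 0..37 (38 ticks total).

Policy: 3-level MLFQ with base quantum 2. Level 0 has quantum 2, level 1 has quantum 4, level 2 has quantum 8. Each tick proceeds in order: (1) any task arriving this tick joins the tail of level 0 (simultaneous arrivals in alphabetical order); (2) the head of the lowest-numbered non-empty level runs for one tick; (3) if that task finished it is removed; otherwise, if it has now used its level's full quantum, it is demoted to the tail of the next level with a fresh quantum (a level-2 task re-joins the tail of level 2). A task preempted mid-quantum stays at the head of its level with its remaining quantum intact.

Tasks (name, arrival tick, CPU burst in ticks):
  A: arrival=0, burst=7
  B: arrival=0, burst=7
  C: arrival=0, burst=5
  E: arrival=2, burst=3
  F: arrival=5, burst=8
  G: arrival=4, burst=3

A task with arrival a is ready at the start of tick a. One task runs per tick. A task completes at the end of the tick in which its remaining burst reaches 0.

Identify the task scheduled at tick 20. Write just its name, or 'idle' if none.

running at tick 20 = C

t=0: L0/L1/L2 = ABC/-/- → run A
t=1: L0/L1/L2 = ABC/-/- → run A
t=2: L0/L1/L2 = BCE/A/- → run B
t=3: L0/L1/L2 = BCE/A/- → run B
t=4: L0/L1/L2 = CEG/AB/- → run C
t=5: L0/L1/L2 = CEGF/AB/- → run C
t=6: L0/L1/L2 = EGF/ABC/- → run E
t=7: L0/L1/L2 = EGF/ABC/- → run E
t=8: L0/L1/L2 = GF/ABCE/- → run G
t=9: L0/L1/L2 = GF/ABCE/- → run G
t=10: L0/L1/L2 = F/ABCEG/- → run F
t=11: L0/L1/L2 = F/ABCEG/- → run F
t=12: L0/L1/L2 = -/ABCEGF/- → run A
t=13: L0/L1/L2 = -/ABCEGF/- → run A
t=14: L0/L1/L2 = -/ABCEGF/- → run A
t=15: L0/L1/L2 = -/ABCEGF/- → run A
t=16: L0/L1/L2 = -/BCEGF/A → run B
t=17: L0/L1/L2 = -/BCEGF/A → run B
t=18: L0/L1/L2 = -/BCEGF/A → run B
t=19: L0/L1/L2 = -/BCEGF/A → run B
t=20: L0/L1/L2 = -/CEGF/AB → run C
t=21: L0/L1/L2 = -/CEGF/AB → run C
t=22: L0/L1/L2 = -/CEGF/AB → run C
t=23: L0/L1/L2 = -/EGF/AB → run E
t=24: L0/L1/L2 = -/GF/AB → run G
t=25: L0/L1/L2 = -/F/AB → run F
t=26: L0/L1/L2 = -/F/AB → run F
t=27: L0/L1/L2 = -/F/AB → run F
t=28: L0/L1/L2 = -/F/AB → run F
t=29: L0/L1/L2 = -/-/ABF → run A
t=30: L0/L1/L2 = -/-/BF → run B
t=31: L0/L1/L2 = -/-/F → run F
t=32: L0/L1/L2 = -/-/F → run F
t=33: (idle)
t=34: (idle)
t=35: (idle)
t=36: (idle)
t=37: (idle)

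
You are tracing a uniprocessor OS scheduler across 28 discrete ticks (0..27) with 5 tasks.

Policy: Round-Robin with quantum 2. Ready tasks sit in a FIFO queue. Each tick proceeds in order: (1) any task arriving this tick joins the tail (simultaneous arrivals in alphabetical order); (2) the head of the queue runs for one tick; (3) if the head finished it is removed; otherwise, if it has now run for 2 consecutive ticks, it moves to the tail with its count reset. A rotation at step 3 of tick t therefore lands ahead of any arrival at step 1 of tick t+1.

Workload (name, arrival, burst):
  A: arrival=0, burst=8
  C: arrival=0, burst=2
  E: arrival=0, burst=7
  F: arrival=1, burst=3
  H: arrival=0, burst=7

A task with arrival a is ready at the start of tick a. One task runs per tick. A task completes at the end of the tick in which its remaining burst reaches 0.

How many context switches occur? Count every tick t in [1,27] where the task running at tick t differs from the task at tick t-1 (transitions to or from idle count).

t=0: queue=[A,C,E,H] q_used=0 → run A
t=1: queue=[A,C,E,H,F] q_used=1 → run A
t=2: queue=[C,E,H,F,A] q_used=0 → run C
t=3: queue=[C,E,H,F,A] q_used=1 → run C
t=4: queue=[E,H,F,A] q_used=0 → run E
t=5: queue=[E,H,F,A] q_used=1 → run E
t=6: queue=[H,F,A,E] q_used=0 → run H
t=7: queue=[H,F,A,E] q_used=1 → run H
t=8: queue=[F,A,E,H] q_used=0 → run F
t=9: queue=[F,A,E,H] q_used=1 → run F
t=10: queue=[A,E,H,F] q_used=0 → run A
t=11: queue=[A,E,H,F] q_used=1 → run A
t=12: queue=[E,H,F,A] q_used=0 → run E
t=13: queue=[E,H,F,A] q_used=1 → run E
t=14: queue=[H,F,A,E] q_used=0 → run H
t=15: queue=[H,F,A,E] q_used=1 → run H
t=16: queue=[F,A,E,H] q_used=0 → run F
t=17: queue=[A,E,H] q_used=0 → run A
t=18: queue=[A,E,H] q_used=1 → run A
t=19: queue=[E,H,A] q_used=0 → run E
t=20: queue=[E,H,A] q_used=1 → run E
t=21: queue=[H,A,E] q_used=0 → run H
t=22: queue=[H,A,E] q_used=1 → run H
t=23: queue=[A,E,H] q_used=0 → run A
t=24: queue=[A,E,H] q_used=1 → run A
t=25: queue=[E,H] q_used=0 → run E
t=26: queue=[H] q_used=0 → run H
t=27: (idle)

context switches = 15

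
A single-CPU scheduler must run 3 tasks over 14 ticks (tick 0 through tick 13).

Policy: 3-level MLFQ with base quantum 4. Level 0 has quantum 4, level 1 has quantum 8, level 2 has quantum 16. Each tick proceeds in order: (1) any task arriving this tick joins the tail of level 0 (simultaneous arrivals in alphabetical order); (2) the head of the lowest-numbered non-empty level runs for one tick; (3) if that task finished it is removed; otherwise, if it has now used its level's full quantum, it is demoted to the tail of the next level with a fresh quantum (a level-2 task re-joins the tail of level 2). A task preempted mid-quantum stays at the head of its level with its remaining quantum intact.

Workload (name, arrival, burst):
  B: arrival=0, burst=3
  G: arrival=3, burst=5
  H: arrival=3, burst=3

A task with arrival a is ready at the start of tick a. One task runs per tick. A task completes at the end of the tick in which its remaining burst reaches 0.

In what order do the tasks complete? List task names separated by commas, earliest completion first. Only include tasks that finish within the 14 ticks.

t=0: L0/L1/L2 = B/-/- → run B
t=1: L0/L1/L2 = B/-/- → run B
t=2: L0/L1/L2 = B/-/- → run B
t=3: L0/L1/L2 = GH/-/- → run G
t=4: L0/L1/L2 = GH/-/- → run G
t=5: L0/L1/L2 = GH/-/- → run G
t=6: L0/L1/L2 = GH/-/- → run G
t=7: L0/L1/L2 = H/G/- → run H
t=8: L0/L1/L2 = H/G/- → run H
t=9: L0/L1/L2 = H/G/- → run H
t=10: L0/L1/L2 = -/G/- → run G
t=11: (idle)
t=12: (idle)
t=13: (idle)

completion order = B, H, G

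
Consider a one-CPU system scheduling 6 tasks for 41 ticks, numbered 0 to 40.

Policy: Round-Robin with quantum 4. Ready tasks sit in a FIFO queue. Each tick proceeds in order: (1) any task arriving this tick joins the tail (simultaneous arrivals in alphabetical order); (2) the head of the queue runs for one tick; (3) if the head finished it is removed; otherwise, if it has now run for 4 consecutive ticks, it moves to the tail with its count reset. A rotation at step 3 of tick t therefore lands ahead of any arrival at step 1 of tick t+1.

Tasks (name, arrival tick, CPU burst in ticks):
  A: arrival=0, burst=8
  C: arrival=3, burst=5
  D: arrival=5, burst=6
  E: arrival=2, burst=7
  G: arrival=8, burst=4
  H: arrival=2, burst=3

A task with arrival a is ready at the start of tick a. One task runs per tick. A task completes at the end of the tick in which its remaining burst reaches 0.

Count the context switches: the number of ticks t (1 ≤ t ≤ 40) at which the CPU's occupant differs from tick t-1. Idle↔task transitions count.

context switches = 10

t=0: queue=[A] q_used=0 → run A
t=1: queue=[A] q_used=1 → run A
t=2: queue=[A,E,H] q_used=2 → run A
t=3: queue=[A,E,H,C] q_used=3 → run A
t=4: queue=[E,H,C,A] q_used=0 → run E
t=5: queue=[E,H,C,A,D] q_used=1 → run E
t=6: queue=[E,H,C,A,D] q_used=2 → run E
t=7: queue=[E,H,C,A,D] q_used=3 → run E
t=8: queue=[H,C,A,D,E,G] q_used=0 → run H
t=9: queue=[H,C,A,D,E,G] q_used=1 → run H
t=10: queue=[H,C,A,D,E,G] q_used=2 → run H
t=11: queue=[C,A,D,E,G] q_used=0 → run C
t=12: queue=[C,A,D,E,G] q_used=1 → run C
t=13: queue=[C,A,D,E,G] q_used=2 → run C
t=14: queue=[C,A,D,E,G] q_used=3 → run C
t=15: queue=[A,D,E,G,C] q_used=0 → run A
t=16: queue=[A,D,E,G,C] q_used=1 → run A
t=17: queue=[A,D,E,G,C] q_used=2 → run A
t=18: queue=[A,D,E,G,C] q_used=3 → run A
t=19: queue=[D,E,G,C] q_used=0 → run D
t=20: queue=[D,E,G,C] q_used=1 → run D
t=21: queue=[D,E,G,C] q_used=2 → run D
t=22: queue=[D,E,G,C] q_used=3 → run D
t=23: queue=[E,G,C,D] q_used=0 → run E
t=24: queue=[E,G,C,D] q_used=1 → run E
t=25: queue=[E,G,C,D] q_used=2 → run E
t=26: queue=[G,C,D] q_used=0 → run G
t=27: queue=[G,C,D] q_used=1 → run G
t=28: queue=[G,C,D] q_used=2 → run G
t=29: queue=[G,C,D] q_used=3 → run G
t=30: queue=[C,D] q_used=0 → run C
t=31: queue=[D] q_used=0 → run D
t=32: queue=[D] q_used=1 → run D
t=33: (idle)
t=34: (idle)
t=35: (idle)
t=36: (idle)
t=37: (idle)
t=38: (idle)
t=39: (idle)
t=40: (idle)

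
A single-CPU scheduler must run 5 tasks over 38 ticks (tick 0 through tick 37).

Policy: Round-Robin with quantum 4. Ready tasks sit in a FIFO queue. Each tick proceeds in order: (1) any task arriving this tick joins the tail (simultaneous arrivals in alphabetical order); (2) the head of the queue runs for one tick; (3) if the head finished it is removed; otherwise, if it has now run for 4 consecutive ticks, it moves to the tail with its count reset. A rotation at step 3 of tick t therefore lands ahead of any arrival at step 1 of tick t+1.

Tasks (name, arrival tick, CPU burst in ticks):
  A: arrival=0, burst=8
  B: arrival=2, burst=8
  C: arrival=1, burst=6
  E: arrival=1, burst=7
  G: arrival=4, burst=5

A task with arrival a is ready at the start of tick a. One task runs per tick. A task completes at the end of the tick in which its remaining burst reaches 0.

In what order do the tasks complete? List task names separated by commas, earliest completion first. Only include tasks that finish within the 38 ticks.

completion order = A, C, E, B, G

t=0: queue=[A] q_used=0 → run A
t=1: queue=[A,C,E] q_used=1 → run A
t=2: queue=[A,C,E,B] q_used=2 → run A
t=3: queue=[A,C,E,B] q_used=3 → run A
t=4: queue=[C,E,B,A,G] q_used=0 → run C
t=5: queue=[C,E,B,A,G] q_used=1 → run C
t=6: queue=[C,E,B,A,G] q_used=2 → run C
t=7: queue=[C,E,B,A,G] q_used=3 → run C
t=8: queue=[E,B,A,G,C] q_used=0 → run E
t=9: queue=[E,B,A,G,C] q_used=1 → run E
t=10: queue=[E,B,A,G,C] q_used=2 → run E
t=11: queue=[E,B,A,G,C] q_used=3 → run E
t=12: queue=[B,A,G,C,E] q_used=0 → run B
t=13: queue=[B,A,G,C,E] q_used=1 → run B
t=14: queue=[B,A,G,C,E] q_used=2 → run B
t=15: queue=[B,A,G,C,E] q_used=3 → run B
t=16: queue=[A,G,C,E,B] q_used=0 → run A
t=17: queue=[A,G,C,E,B] q_used=1 → run A
t=18: queue=[A,G,C,E,B] q_used=2 → run A
t=19: queue=[A,G,C,E,B] q_used=3 → run A
t=20: queue=[G,C,E,B] q_used=0 → run G
t=21: queue=[G,C,E,B] q_used=1 → run G
t=22: queue=[G,C,E,B] q_used=2 → run G
t=23: queue=[G,C,E,B] q_used=3 → run G
t=24: queue=[C,E,B,G] q_used=0 → run C
t=25: queue=[C,E,B,G] q_used=1 → run C
t=26: queue=[E,B,G] q_used=0 → run E
t=27: queue=[E,B,G] q_used=1 → run E
t=28: queue=[E,B,G] q_used=2 → run E
t=29: queue=[B,G] q_used=0 → run B
t=30: queue=[B,G] q_used=1 → run B
t=31: queue=[B,G] q_used=2 → run B
t=32: queue=[B,G] q_used=3 → run B
t=33: queue=[G] q_used=0 → run G
t=34: (idle)
t=35: (idle)
t=36: (idle)
t=37: (idle)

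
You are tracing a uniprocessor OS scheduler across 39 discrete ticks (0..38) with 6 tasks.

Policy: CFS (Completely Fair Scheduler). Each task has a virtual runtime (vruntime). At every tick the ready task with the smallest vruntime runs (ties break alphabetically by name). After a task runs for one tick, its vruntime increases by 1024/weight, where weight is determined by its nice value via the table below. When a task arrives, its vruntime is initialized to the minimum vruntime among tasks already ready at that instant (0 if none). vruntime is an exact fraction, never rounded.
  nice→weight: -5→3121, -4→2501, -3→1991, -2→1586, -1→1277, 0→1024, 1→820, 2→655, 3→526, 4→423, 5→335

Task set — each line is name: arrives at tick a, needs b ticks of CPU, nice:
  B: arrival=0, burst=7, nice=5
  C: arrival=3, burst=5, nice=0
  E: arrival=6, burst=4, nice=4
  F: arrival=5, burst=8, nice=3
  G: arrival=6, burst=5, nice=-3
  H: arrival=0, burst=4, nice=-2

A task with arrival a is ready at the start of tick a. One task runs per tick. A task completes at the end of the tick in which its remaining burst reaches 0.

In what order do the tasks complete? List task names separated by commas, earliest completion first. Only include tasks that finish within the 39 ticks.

completion order = H, G, C, E, F, B

t=0: vr[B=0 H=0] → run B
t=1: vr[B=1024/335 H=0] → run H
t=2: vr[B=1024/335 H=512/793] → run H
t=3: vr[B=1024/335 C=1024/793 H=1024/793] → run C
t=4: vr[B=1024/335 C=1817/793 H=1024/793] → run H
t=5: vr[B=1024/335 C=1817/793 F=1536/793 H=1536/793] → run F
t=6: vr[B=1024/335 C=1817/793 E=1536/793 F=809984/208559 G=1536/793 H=1536/793] → run E
t=7: vr[B=1024/335 C=1817/793 E=1461760/335439 F=809984/208559 G=1536/793 H=1536/793] → run G
t=8: vr[B=1024/335 C=1817/793 E=1461760/335439 F=809984/208559 G=3870208/1578863 H=1536/793] → run H
t=9: vr[B=1024/335 C=1817/793 E=1461760/335439 F=809984/208559 G=3870208/1578863] → run C
t=10: vr[B=1024/335 C=2610/793 E=1461760/335439 F=809984/208559 G=3870208/1578863] → run G
t=11: vr[B=1024/335 C=2610/793 E=1461760/335439 F=809984/208559 G=4682240/1578863] → run G
t=12: vr[B=1024/335 C=2610/793 E=1461760/335439 F=809984/208559 G=5494272/1578863] → run B
t=13: vr[B=2048/335 C=2610/793 E=1461760/335439 F=809984/208559 G=5494272/1578863] → run C
t=14: vr[B=2048/335 C=3403/793 E=1461760/335439 F=809984/208559 G=5494272/1578863] → run G
t=15: vr[B=2048/335 C=3403/793 E=1461760/335439 F=809984/208559 G=6306304/1578863] → run F
t=16: vr[B=2048/335 C=3403/793 E=1461760/335439 F=1216000/208559 G=6306304/1578863] → run G
t=17: vr[B=2048/335 C=3403/793 E=1461760/335439 F=1216000/208559] → run C
t=18: vr[B=2048/335 C=4196/793 E=1461760/335439 F=1216000/208559] → run E
t=19: vr[B=2048/335 C=4196/793 E=2273792/335439 F=1216000/208559] → run C
t=20: vr[B=2048/335 E=2273792/335439 F=1216000/208559] → run F
t=21: vr[B=2048/335 E=2273792/335439 F=1622016/208559] → run B
t=22: vr[B=3072/335 E=2273792/335439 F=1622016/208559] → run E
t=23: vr[B=3072/335 E=1028608/111813 F=1622016/208559] → run F
t=24: vr[B=3072/335 E=1028608/111813 F=2028032/208559] → run B
t=25: vr[B=4096/335 E=1028608/111813 F=2028032/208559] → run E
t=26: vr[B=4096/335 F=2028032/208559] → run F
t=27: vr[B=4096/335 F=2434048/208559] → run F
t=28: vr[B=4096/335 F=2840064/208559] → run B
t=29: vr[B=1024/67 F=2840064/208559] → run F
t=30: vr[B=1024/67 F=3246080/208559] → run B
t=31: vr[B=6144/335 F=3246080/208559] → run F
t=32: vr[B=6144/335] → run B
t=33: (idle)
t=34: (idle)
t=35: (idle)
t=36: (idle)
t=37: (idle)
t=38: (idle)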